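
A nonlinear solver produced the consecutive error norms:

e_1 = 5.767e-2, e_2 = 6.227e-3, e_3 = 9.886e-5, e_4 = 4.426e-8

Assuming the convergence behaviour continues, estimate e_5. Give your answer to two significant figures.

First estimate the order: p ≈ ln(e_4/e_3) / ln(e_3/e_2) = ln(4.426e-8/9.886e-5)/ln(9.886e-5/6.227e-3) = ln(0.000447704)/ln(0.015876) ≈ 1.8613.
Then e_5 ≈ e_4·(e_4/e_3)^p = 4.426e-8·(0.000447704)^1.8613 = 4.426e-8·5.84103e-07 ≈ 2.585e-14.

2.6e-14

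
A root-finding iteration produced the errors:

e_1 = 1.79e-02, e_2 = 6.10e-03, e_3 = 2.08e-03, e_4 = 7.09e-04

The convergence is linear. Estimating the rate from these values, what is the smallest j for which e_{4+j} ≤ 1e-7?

9

Rate ρ ≈ e_4/e_3 = 7.09e-04/2.08e-03 = 0.3409.
After j more steps, e_{4+j} ≈ 7.09e-04·ρ^j; need ρ^j ≤ 1e-7/7.09e-04 = 0.000141044.
j ≥ ln(0.000141044)/ln(0.3409) = -8.8664/-1.07617 = 8.239.
So 9 more iterations are needed.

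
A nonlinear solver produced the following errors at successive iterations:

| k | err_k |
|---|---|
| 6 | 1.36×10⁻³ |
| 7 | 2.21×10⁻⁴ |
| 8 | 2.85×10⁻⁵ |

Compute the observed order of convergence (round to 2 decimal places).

1.13

p ≈ ln(err_8/err_7) / ln(err_7/err_6)
  = ln(2.85×10⁻⁵/2.21×10⁻⁴) / ln(2.21×10⁻⁴/1.36×10⁻³)
  = ln(0.128959) / ln(0.1625)
  = -2.04826 / -1.81708 ≈ 1.12723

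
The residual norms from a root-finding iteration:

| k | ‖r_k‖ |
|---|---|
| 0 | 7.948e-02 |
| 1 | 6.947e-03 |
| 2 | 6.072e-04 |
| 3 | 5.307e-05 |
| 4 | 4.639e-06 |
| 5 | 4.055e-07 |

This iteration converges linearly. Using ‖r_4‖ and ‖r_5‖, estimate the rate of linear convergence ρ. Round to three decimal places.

ρ ≈ ‖r_5‖/‖r_4‖ = 4.055e-07/4.639e-06 = 0.08741

0.087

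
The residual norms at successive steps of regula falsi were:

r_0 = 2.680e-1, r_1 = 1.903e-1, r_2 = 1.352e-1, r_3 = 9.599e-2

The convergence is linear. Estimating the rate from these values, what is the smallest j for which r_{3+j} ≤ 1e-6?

Rate ρ ≈ r_3/r_2 = 9.599e-2/1.352e-1 = 0.7100.
After j more steps, r_{3+j} ≈ 9.599e-2·ρ^j; need ρ^j ≤ 1e-6/9.599e-2 = 1.04178e-05.
j ≥ ln(1.04178e-05)/ln(0.7100) = -11.4720/-0.34249 = 33.496.
So 34 more iterations are needed.

34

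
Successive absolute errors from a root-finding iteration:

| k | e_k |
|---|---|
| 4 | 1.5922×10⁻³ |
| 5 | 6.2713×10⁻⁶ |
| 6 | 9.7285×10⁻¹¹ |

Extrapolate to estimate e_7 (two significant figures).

2.3e-20

First estimate the order: p ≈ ln(e_6/e_5) / ln(e_5/e_4) = ln(9.7285×10⁻¹¹/6.2713×10⁻⁶)/ln(6.2713×10⁻⁶/1.5922×10⁻³) = ln(1.55127e-05)/ln(0.00393876) ≈ 2.0000.
Then e_7 ≈ e_6·(e_6/e_5)^p = 9.7285×10⁻¹¹·(1.55127e-05)^2.0000 = 9.7285×10⁻¹¹·2.40644e-10 ≈ 2.341e-20.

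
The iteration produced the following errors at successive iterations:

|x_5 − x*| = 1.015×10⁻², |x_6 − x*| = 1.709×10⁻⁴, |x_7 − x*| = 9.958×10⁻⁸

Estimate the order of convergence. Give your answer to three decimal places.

p ≈ ln(|x_7 − x*|/|x_6 − x*|) / ln(|x_6 − x*|/|x_5 − x*|)
  = ln(9.958×10⁻⁸/1.709×10⁻⁴) / ln(1.709×10⁻⁴/1.015×10⁻²)
  = ln(0.00058268) / ln(0.0168374)
  = -7.447872 / -4.084153 ≈ 1.823603

1.824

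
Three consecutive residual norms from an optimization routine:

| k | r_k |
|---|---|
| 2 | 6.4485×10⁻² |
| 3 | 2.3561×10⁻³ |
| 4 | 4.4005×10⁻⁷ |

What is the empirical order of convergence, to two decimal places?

2.59

p ≈ ln(r_4/r_3) / ln(r_3/r_2)
  = ln(4.4005×10⁻⁷/2.3561×10⁻³) / ln(2.3561×10⁻³/6.4485×10⁻²)
  = ln(0.000186771) / ln(0.0365372)
  = -8.58563 / -3.30942 ≈ 2.59430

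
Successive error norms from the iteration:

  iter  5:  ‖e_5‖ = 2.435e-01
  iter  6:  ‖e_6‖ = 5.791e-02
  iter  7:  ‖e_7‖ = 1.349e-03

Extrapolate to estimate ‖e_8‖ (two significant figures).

7.2e-8

First estimate the order: p ≈ ln(‖e_7‖/‖e_6‖) / ln(‖e_6‖/‖e_5‖) = ln(1.349e-03/5.791e-02)/ln(5.791e-02/2.435e-01) = ln(0.0232948)/ln(0.237823) ≈ 2.6176.
Then ‖e_8‖ ≈ ‖e_7‖·(‖e_7‖/‖e_6‖)^p = 1.349e-03·(0.0232948)^2.6176 = 1.349e-03·5.32276e-05 ≈ 7.18e-08.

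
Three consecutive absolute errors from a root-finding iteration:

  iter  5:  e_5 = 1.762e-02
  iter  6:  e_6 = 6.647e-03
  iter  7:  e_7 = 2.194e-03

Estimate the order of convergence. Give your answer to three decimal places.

p ≈ ln(e_7/e_6) / ln(e_6/e_5)
  = ln(2.194e-03/6.647e-03) / ln(6.647e-03/1.762e-02)
  = ln(0.330074) / ln(0.377242)
  = -1.108438 / -0.974868 ≈ 1.137013

1.137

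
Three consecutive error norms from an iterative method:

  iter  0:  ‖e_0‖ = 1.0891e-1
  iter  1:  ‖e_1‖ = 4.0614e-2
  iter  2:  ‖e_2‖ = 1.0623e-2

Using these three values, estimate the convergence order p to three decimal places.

1.360

p ≈ ln(‖e_2‖/‖e_1‖) / ln(‖e_1‖/‖e_0‖)
  = ln(1.0623e-2/4.0614e-2) / ln(4.0614e-2/1.0891e-1)
  = ln(0.26156) / ln(0.372913)
  = -1.341092 / -0.986410 ≈ 1.359569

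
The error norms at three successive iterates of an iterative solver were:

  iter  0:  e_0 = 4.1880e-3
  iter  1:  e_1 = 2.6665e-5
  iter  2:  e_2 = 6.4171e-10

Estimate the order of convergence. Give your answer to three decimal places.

p ≈ ln(e_2/e_1) / ln(e_1/e_0)
  = ln(6.4171e-10/2.6665e-5) / ln(2.6665e-5/4.1880e-3)
  = ln(2.40656e-05) / ln(0.006367)
  = -10.634727 / -5.056627 ≈ 2.103127

2.103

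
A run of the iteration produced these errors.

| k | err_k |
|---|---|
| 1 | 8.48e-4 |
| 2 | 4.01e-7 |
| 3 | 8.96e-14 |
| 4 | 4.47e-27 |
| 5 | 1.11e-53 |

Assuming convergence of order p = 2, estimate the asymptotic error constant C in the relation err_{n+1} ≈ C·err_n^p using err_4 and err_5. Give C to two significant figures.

0.56

C ≈ err_5 / err_4^2
  = 1.11e-53 / (4.47e-27)^2
  = 1.11e-53 / 1.99809e-53 ≈ 0.55553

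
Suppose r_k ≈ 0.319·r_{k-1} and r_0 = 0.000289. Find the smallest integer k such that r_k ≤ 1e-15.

24

After k steps, r_k ≈ 0.000289·0.319^k.
Need 0.319^k ≤ 1e-15/0.000289 = 3.46021e-12.
k ≥ ln(3.46021e-12)/ln(0.319) = -26.3897/-1.14256 = 23.097.
Smallest integer k = 24.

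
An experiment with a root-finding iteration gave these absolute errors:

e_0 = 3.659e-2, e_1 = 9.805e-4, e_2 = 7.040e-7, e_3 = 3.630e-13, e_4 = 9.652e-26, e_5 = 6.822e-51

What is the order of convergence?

2

Consecutive ratios: e_5/e_4 = 6.822e-51/9.652e-26 = 7.06797e-26, e_4/e_3 = 9.652e-26/3.630e-13 = 2.65895e-13.
p ≈ ln(7.06797e-26)/ln(2.65895e-13) = -57.9116/-28.9557 ≈ 2.00.
So the convergence is quadratic (order 2).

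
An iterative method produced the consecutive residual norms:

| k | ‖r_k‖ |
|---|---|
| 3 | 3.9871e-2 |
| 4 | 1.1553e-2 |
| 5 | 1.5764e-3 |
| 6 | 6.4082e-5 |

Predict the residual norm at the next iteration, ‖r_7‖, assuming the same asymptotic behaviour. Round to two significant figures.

3.7e-7

First estimate the order: p ≈ ln(‖r_6‖/‖r_5‖) / ln(‖r_5‖/‖r_4‖) = ln(6.4082e-5/1.5764e-3)/ln(1.5764e-3/1.1553e-2) = ln(0.0406509)/ln(0.136449) ≈ 1.6080.
Then ‖r_7‖ ≈ ‖r_6‖·(‖r_6‖/‖r_5‖)^p = 6.4082e-5·(0.0406509)^1.6080 = 6.4082e-5·0.00579942 ≈ 3.716e-07.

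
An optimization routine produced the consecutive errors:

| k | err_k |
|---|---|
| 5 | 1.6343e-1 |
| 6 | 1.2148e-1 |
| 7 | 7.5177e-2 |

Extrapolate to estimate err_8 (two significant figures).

3.5e-2

First estimate the order: p ≈ ln(err_7/err_6) / ln(err_6/err_5) = ln(7.5177e-2/1.2148e-1)/ln(1.2148e-1/1.6343e-1) = ln(0.618843)/ln(0.743315) ≈ 1.6178.
Then err_8 ≈ err_7·(err_7/err_6)^p = 7.5177e-2·(0.618843)^1.6178 = 7.5177e-2·0.460065 ≈ 0.03459.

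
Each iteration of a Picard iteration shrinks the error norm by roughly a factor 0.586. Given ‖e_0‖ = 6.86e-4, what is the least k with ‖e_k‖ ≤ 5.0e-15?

After k steps, ‖e_k‖ ≈ 6.86e-4·0.586^k.
Need 0.586^k ≤ 5.0e-15/6.86e-4 = 7.28863e-12.
k ≥ ln(7.28863e-12)/ln(0.586) = -25.6447/-0.53444 = 47.984.
Smallest integer k = 48.

48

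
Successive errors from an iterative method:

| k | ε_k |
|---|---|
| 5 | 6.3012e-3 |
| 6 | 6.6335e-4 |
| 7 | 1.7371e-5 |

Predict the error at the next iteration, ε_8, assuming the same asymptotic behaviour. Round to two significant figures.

4.8e-8

First estimate the order: p ≈ ln(ε_7/ε_6) / ln(ε_6/ε_5) = ln(1.7371e-5/6.6335e-4)/ln(6.6335e-4/6.3012e-3) = ln(0.0261868)/ln(0.105274) ≈ 1.6180.
Then ε_8 ≈ ε_7·(ε_7/ε_6)^p = 1.7371e-5·(0.0261868)^1.6180 = 1.7371e-5·0.00275713 ≈ 4.789e-08.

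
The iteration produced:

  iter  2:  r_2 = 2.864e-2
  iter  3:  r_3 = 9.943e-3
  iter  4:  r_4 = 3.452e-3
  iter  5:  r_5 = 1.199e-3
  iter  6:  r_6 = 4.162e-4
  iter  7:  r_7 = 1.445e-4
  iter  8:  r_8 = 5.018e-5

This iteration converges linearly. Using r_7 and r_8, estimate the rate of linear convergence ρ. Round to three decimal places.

ρ ≈ r_8/r_7 = 5.018e-5/1.445e-4 = 0.34727

0.347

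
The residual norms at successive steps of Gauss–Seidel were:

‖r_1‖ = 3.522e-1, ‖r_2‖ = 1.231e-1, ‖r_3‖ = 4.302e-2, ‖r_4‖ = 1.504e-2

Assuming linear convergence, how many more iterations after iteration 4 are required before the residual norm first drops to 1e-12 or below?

23

Rate ρ ≈ ‖r_4‖/‖r_3‖ = 1.504e-2/4.302e-2 = 0.3496.
After j more steps, ‖r_{4+j}‖ ≈ 1.504e-2·ρ^j; need ρ^j ≤ 1e-12/1.504e-2 = 6.64894e-11.
j ≥ ln(6.64894e-11)/ln(0.3496) = -23.4340/-1.05097 = 22.297.
So 23 more iterations are needed.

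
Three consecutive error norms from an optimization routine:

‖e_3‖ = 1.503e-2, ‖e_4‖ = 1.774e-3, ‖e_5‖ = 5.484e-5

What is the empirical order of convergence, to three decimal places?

1.627

p ≈ ln(‖e_5‖/‖e_4‖) / ln(‖e_4‖/‖e_3‖)
  = ln(5.484e-5/1.774e-3) / ln(1.774e-3/1.503e-2)
  = ln(0.0309132) / ln(0.118031)
  = -3.476572 / -2.136808 ≈ 1.626993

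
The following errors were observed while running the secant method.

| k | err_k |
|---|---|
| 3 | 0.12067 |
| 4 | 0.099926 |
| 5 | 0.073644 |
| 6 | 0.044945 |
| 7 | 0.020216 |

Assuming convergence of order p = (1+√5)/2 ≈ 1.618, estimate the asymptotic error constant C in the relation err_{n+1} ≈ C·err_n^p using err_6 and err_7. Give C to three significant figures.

C ≈ err_7 / err_6^1.618
  = 0.020216 / (0.044945)^1.618
  = 0.020216 / 0.00660752 ≈ 3.0595

3.06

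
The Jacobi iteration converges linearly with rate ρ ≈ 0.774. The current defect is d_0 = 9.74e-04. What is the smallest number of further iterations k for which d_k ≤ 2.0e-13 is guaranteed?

88

After k steps, d_k ≈ 9.74e-04·0.774^k.
Need 0.774^k ≤ 2.0e-13/9.74e-04 = 2.05339e-10.
k ≥ ln(2.05339e-10)/ln(0.774) = -22.3064/-0.25618 = 87.073.
Smallest integer k = 88.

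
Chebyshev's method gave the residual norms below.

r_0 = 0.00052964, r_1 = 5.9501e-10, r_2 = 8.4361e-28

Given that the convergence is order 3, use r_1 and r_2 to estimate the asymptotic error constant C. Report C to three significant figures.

4.00

C ≈ r_2 / r_1^3
  = 8.4361e-28 / (5.9501e-10)^3
  = 8.4361e-28 / 2.10655e-28 ≈ 4.0047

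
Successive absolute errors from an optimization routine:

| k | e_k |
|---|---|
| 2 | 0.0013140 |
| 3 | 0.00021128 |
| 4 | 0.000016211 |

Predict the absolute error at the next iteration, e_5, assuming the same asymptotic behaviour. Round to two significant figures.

First estimate the order: p ≈ ln(e_4/e_3) / ln(e_3/e_2) = ln(0.000016211/0.00021128)/ln(0.00021128/0.0013140) = ln(0.0767276)/ln(0.160791) ≈ 1.4048.
Then e_5 ≈ e_4·(e_4/e_3)^p = 0.000016211·(0.0767276)^1.4048 = 0.000016211·0.0271381 ≈ 4.399e-07.

4.4e-7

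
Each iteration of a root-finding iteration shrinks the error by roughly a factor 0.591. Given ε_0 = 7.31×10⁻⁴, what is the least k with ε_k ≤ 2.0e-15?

After k steps, ε_k ≈ 7.31×10⁻⁴·0.591^k.
Need 0.591^k ≤ 2.0e-15/7.31×10⁻⁴ = 2.73598e-12.
k ≥ ln(2.73598e-12)/ln(0.591) = -26.6245/-0.52594 = 50.623.
Smallest integer k = 51.

51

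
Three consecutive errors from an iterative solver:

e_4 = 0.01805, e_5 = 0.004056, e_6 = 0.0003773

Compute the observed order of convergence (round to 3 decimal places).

p ≈ ln(e_6/e_5) / ln(e_5/e_4)
  = ln(0.0003773/0.004056) / ln(0.004056/0.01805)
  = ln(0.0930227) / ln(0.224709)
  = -2.374912 / -1.492949 ≈ 1.590752

1.591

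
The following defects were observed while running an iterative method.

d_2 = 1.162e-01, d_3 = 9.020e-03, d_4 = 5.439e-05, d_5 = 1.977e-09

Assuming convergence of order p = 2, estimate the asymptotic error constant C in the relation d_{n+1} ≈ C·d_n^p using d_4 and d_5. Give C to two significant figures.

0.67

C ≈ d_5 / d_4^2
  = 1.977e-09 / (5.439e-05)^2
  = 1.977e-09 / 2.95827e-09 ≈ 0.6683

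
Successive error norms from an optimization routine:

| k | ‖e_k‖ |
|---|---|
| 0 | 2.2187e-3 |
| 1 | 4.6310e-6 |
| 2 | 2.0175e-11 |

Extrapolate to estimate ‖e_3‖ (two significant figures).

First estimate the order: p ≈ ln(‖e_2‖/‖e_1‖) / ln(‖e_1‖/‖e_0‖) = ln(2.0175e-11/4.6310e-6)/ln(4.6310e-6/2.2187e-3) = ln(4.35651e-06)/ln(0.00208726) ≈ 2.0000.
Then ‖e_3‖ ≈ ‖e_2‖·(‖e_2‖/‖e_1‖)^p = 2.0175e-11·(4.35651e-06)^2.0000 = 2.0175e-11·1.89792e-11 ≈ 3.829e-22.

3.8e-22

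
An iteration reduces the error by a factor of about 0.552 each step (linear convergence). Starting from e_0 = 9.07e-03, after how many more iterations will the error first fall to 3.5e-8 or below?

21

After k steps, e_k ≈ 9.07e-03·0.552^k.
Need 0.552^k ≤ 3.5e-8/9.07e-03 = 3.85888e-06.
k ≥ ln(3.85888e-06)/ln(0.552) = -12.4651/-0.59421 = 20.978.
Smallest integer k = 21.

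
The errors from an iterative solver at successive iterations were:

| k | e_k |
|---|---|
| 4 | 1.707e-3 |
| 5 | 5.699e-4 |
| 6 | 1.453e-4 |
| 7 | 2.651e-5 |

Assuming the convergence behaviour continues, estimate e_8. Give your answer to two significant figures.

First estimate the order: p ≈ ln(e_7/e_6) / ln(e_6/e_5) = ln(2.651e-5/1.453e-4)/ln(1.453e-4/5.699e-4) = ln(0.18245)/ln(0.254957) ≈ 1.2448.
Then e_8 ≈ e_7·(e_7/e_6)^p = 2.651e-5·(0.18245)^1.2448 = 2.651e-5·0.120302 ≈ 3.189e-06.

3.2e-6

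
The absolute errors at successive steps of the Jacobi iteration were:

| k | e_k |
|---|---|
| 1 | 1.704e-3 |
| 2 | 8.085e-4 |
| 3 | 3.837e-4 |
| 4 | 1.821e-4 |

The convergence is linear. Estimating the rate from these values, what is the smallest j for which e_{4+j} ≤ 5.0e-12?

24

Rate ρ ≈ e_4/e_3 = 1.821e-4/3.837e-4 = 0.4746.
After j more steps, e_{4+j} ≈ 1.821e-4·ρ^j; need ρ^j ≤ 5.0e-12/1.821e-4 = 2.74574e-08.
j ≥ ln(2.74574e-08)/ln(0.4746) = -17.4106/-0.74528 = 23.361.
So 24 more iterations are needed.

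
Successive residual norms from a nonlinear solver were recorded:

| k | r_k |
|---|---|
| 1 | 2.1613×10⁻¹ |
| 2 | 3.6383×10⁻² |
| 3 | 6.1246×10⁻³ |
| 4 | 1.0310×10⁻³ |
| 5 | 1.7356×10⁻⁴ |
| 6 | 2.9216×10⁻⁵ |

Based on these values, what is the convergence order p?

1

Consecutive ratios: r_6/r_5 = 2.9216×10⁻⁵/1.7356×10⁻⁴ = 0.168334, r_5/r_4 = 1.7356×10⁻⁴/1.0310×10⁻³ = 0.168341.
p ≈ ln(0.168334)/ln(0.168341) = -1.7818/-1.7818 ≈ 1.00.
So the convergence is linear (order 1).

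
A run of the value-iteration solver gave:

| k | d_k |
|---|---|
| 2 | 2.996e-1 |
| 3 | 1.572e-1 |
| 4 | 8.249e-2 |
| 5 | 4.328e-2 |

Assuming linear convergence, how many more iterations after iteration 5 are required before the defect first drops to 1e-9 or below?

Rate ρ ≈ d_5/d_4 = 4.328e-2/8.249e-2 = 0.5247.
After j more steps, d_{5+j} ≈ 4.328e-2·ρ^j; need ρ^j ≤ 1e-9/4.328e-2 = 2.31054e-08.
j ≥ ln(2.31054e-08)/ln(0.5247) = -17.5832/-0.64493 = 27.264.
So 28 more iterations are needed.

28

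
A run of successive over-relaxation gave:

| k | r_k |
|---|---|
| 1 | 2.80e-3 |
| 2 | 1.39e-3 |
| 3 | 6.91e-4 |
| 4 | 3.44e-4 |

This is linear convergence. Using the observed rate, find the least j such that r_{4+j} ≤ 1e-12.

Rate ρ ≈ r_4/r_3 = 3.44e-4/6.91e-4 = 0.4978.
After j more steps, r_{4+j} ≈ 3.44e-4·ρ^j; need ρ^j ≤ 1e-12/3.44e-4 = 2.90698e-09.
j ≥ ln(2.90698e-09)/ln(0.4978) = -19.6562/-0.69756 = 28.179.
So 29 more iterations are needed.

29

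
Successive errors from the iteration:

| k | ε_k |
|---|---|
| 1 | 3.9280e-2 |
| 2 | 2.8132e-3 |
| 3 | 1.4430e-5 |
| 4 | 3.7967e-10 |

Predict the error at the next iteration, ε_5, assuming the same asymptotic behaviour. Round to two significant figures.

2.6e-19

First estimate the order: p ≈ ln(ε_4/ε_3) / ln(ε_3/ε_2) = ln(3.7967e-10/1.4430e-5)/ln(1.4430e-5/2.8132e-3) = ln(2.63112e-05)/ln(0.00512939) ≈ 2.0000.
Then ε_5 ≈ ε_4·(ε_4/ε_3)^p = 3.7967e-10·(2.63112e-05)^2.0000 = 3.7967e-10·6.92279e-10 ≈ 2.628e-19.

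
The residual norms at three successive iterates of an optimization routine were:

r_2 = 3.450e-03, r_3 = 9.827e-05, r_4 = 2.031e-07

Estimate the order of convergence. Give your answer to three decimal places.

1.737

p ≈ ln(r_4/r_3) / ln(r_3/r_2)
  = ln(2.031e-07/9.827e-05) / ln(9.827e-05/3.450e-03)
  = ln(0.00206675) / ln(0.0284841)
  = -6.181778 / -3.558409 ≈ 1.737231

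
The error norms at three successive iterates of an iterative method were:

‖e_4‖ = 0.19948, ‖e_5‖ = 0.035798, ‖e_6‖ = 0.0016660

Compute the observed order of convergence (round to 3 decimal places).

p ≈ ln(‖e_6‖/‖e_5‖) / ln(‖e_5‖/‖e_4‖)
  = ln(0.0016660/0.035798) / ln(0.035798/0.19948)
  = ln(0.0465389) / ln(0.179457)
  = -3.067467 / -1.717820 ≈ 1.785674

1.786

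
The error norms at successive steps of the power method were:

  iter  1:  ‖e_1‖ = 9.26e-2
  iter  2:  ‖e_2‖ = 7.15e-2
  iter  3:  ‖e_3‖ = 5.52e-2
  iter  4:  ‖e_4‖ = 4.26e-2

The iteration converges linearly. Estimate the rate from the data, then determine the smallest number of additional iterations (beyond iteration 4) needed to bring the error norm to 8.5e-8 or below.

51

Rate ρ ≈ ‖e_4‖/‖e_3‖ = 4.26e-2/5.52e-2 = 0.7717.
After j more steps, ‖e_{4+j}‖ ≈ 4.26e-2·ρ^j; need ρ^j ≤ 8.5e-8/4.26e-2 = 1.99531e-06.
j ≥ ln(1.99531e-06)/ln(0.7717) = -13.1247/-0.25916 = 50.643.
So 51 more iterations are needed.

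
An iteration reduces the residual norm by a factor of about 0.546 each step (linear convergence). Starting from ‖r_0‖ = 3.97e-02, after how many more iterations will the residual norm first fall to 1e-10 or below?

After k steps, ‖r_k‖ ≈ 3.97e-02·0.546^k.
Need 0.546^k ≤ 1e-10/3.97e-02 = 2.51889e-09.
k ≥ ln(2.51889e-09)/ln(0.546) = -19.7994/-0.60514 = 32.719.
Smallest integer k = 33.

33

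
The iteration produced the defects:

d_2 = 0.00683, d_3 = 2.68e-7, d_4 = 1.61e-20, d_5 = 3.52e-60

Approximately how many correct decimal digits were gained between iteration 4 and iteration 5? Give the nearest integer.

40

Digits gained ≈ log₁₀(d_4/d_5) = log₁₀(1.61e-20/3.52e-60) = log₁₀(4.57386e+39) ≈ 39.660.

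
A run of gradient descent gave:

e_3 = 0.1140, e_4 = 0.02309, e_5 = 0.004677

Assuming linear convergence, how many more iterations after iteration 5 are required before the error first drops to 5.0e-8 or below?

Rate ρ ≈ e_5/e_4 = 0.004677/0.02309 = 0.2026.
After j more steps, e_{5+j} ≈ 0.004677·ρ^j; need ρ^j ≤ 5.0e-8/0.004677 = 1.06906e-05.
j ≥ ln(1.06906e-05)/ln(0.2026) = -11.4461/-1.59652 = 7.169.
So 8 more iterations are needed.

8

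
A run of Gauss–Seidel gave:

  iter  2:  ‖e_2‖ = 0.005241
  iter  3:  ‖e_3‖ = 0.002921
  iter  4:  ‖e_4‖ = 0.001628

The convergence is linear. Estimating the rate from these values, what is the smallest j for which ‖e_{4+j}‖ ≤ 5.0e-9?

22

Rate ρ ≈ ‖e_4‖/‖e_3‖ = 0.001628/0.002921 = 0.5573.
After j more steps, ‖e_{4+j}‖ ≈ 0.001628·ρ^j; need ρ^j ≤ 5.0e-9/0.001628 = 3.07125e-06.
j ≥ ln(3.07125e-06)/ln(0.5573) = -12.6934/-0.58465 = 21.711.
So 22 more iterations are needed.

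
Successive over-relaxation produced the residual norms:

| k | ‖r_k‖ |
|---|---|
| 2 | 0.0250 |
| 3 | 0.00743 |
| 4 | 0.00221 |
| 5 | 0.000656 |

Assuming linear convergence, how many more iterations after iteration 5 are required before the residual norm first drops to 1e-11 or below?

15

Rate ρ ≈ ‖r_5‖/‖r_4‖ = 0.000656/0.00221 = 0.2968.
After j more steps, ‖r_{5+j}‖ ≈ 0.000656·ρ^j; need ρ^j ≤ 1e-11/0.000656 = 1.52439e-08.
j ≥ ln(1.52439e-08)/ln(0.2968) = -17.9991/-1.21470 = 14.818.
So 15 more iterations are needed.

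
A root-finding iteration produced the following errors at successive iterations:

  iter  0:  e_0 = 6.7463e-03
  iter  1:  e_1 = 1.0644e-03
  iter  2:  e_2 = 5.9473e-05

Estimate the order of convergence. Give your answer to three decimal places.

1.562

p ≈ ln(e_2/e_1) / ln(e_1/e_0)
  = ln(5.9473e-05/1.0644e-03) / ln(1.0644e-03/6.7463e-03)
  = ln(0.0558747) / ln(0.157775)
  = -2.884644 / -1.846585 ≈ 1.562151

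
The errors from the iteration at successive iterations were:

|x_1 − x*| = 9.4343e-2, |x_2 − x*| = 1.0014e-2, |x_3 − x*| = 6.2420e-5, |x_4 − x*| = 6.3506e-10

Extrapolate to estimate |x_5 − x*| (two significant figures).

3.2e-21

First estimate the order: p ≈ ln(|x_4 − x*|/|x_3 − x*|) / ln(|x_3 − x*|/|x_2 − x*|) = ln(6.3506e-10/6.2420e-5)/ln(6.2420e-5/1.0014e-2) = ln(1.0174e-05)/ln(0.00623327) ≈ 2.2639.
Then |x_5 − x*| ≈ |x_4 − x*|·(|x_4 − x*|/|x_3 − x*|)^p = 6.3506e-10·(1.0174e-05)^2.2639 = 6.3506e-10·4.98265e-12 ≈ 3.164e-21.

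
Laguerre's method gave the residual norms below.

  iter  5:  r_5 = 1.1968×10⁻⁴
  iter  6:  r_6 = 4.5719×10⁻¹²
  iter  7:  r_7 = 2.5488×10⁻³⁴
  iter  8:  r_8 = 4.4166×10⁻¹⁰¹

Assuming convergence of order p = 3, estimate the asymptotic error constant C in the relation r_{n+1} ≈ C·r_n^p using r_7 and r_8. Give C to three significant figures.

C ≈ r_8 / r_7^3
  = 4.4166×10⁻¹⁰¹ / (2.5488×10⁻³⁴)^3
  = 4.4166×10⁻¹⁰¹ / 1.6558e-101 ≈ 2.6674

2.67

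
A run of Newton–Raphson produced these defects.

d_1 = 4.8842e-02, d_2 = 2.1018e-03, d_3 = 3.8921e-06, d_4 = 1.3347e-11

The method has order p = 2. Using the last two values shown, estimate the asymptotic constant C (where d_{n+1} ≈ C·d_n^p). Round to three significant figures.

C ≈ d_4 / d_3^2
  = 1.3347e-11 / (3.8921e-06)^2
  = 1.3347e-11 / 1.51484e-11 ≈ 0.88108

0.881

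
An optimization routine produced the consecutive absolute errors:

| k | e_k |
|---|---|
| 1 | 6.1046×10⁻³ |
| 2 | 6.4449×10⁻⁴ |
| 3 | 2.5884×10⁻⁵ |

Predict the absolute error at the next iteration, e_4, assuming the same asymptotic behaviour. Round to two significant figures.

First estimate the order: p ≈ ln(e_3/e_2) / ln(e_2/e_1) = ln(2.5884×10⁻⁵/6.4449×10⁻⁴)/ln(6.4449×10⁻⁴/6.1046×10⁻³) = ln(0.040162)/ln(0.105574) ≈ 1.4299.
Then e_4 ≈ e_3·(e_3/e_2)^p = 2.5884×10⁻⁵·(0.040162)^1.4299 = 2.5884×10⁻⁵·0.0100831 ≈ 2.61e-07.

2.6e-7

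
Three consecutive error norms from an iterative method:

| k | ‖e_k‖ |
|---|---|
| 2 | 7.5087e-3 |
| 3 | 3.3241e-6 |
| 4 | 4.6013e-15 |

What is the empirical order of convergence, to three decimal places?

p ≈ ln(‖e_4‖/‖e_3‖) / ln(‖e_3‖/‖e_2‖)
  = ln(4.6013e-15/3.3241e-6) / ln(3.3241e-6/7.5087e-3)
  = ln(1.38422e-09) / ln(0.0004427)
  = -20.398129 / -7.722618 ≈ 2.641349

2.641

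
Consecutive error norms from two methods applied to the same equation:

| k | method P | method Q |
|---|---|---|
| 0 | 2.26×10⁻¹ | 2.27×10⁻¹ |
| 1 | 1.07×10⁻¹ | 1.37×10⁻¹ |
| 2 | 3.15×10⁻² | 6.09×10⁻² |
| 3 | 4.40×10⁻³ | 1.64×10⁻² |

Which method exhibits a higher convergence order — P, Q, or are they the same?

Method P: p ≈ ln(4.40×10⁻³/3.15×10⁻²)/ln(3.15×10⁻²/1.07×10⁻¹) ≈ 1.61.
Method Q: p ≈ ln(1.64×10⁻²/6.09×10⁻²)/ln(6.09×10⁻²/1.37×10⁻¹) ≈ 1.62.
Both orders ≈ 1.6 — effectively the same.

same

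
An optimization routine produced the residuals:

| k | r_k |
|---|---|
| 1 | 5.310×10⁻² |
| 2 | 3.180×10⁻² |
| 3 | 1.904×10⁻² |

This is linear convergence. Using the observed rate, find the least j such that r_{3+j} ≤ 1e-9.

33

Rate ρ ≈ r_3/r_2 = 1.904×10⁻²/3.180×10⁻² = 0.5987.
After j more steps, r_{3+j} ≈ 1.904×10⁻²·ρ^j; need ρ^j ≤ 1e-9/1.904×10⁻² = 5.2521e-08.
j ≥ ln(5.2521e-08)/ln(0.5987) = -16.7621/-0.51299 = 32.675.
So 33 more iterations are needed.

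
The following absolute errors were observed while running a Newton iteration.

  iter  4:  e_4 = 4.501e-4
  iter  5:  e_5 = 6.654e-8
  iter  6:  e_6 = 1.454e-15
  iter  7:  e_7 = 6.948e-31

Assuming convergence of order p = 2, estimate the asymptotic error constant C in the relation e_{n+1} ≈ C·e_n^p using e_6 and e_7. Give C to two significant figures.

C ≈ e_7 / e_6^2
  = 6.948e-31 / (1.454e-15)^2
  = 6.948e-31 / 2.11412e-30 ≈ 0.32865

0.33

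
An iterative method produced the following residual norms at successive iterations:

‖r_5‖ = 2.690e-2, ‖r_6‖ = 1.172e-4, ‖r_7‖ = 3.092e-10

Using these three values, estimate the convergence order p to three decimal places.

2.363

p ≈ ln(‖r_7‖/‖r_6‖) / ln(‖r_6‖/‖r_5‖)
  = ln(3.092e-10/1.172e-4) / ln(1.172e-4/2.690e-2)
  = ln(2.63823e-06) / ln(0.00435688)
  = -12.845402 / -5.435999 ≈ 2.363025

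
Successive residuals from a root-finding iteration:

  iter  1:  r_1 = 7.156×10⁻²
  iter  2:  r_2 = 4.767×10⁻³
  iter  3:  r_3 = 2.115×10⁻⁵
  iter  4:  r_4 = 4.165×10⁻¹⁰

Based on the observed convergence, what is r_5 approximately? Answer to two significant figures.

First estimate the order: p ≈ ln(r_4/r_3) / ln(r_3/r_2) = ln(4.165×10⁻¹⁰/2.115×10⁻⁵)/ln(2.115×10⁻⁵/4.767×10⁻³) = ln(1.96927e-05)/ln(0.00443675) ≈ 1.9999.
Then r_5 ≈ r_4·(r_4/r_3)^p = 4.165×10⁻¹⁰·(1.96927e-05)^1.9999 = 4.165×10⁻¹⁰·3.88223e-10 ≈ 1.617e-19.

1.6e-19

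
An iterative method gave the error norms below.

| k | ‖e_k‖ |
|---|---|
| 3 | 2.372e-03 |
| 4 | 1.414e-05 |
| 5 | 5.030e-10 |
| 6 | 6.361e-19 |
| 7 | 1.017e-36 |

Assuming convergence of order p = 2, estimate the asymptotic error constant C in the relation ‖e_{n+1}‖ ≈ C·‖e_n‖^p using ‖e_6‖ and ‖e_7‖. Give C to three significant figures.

2.51

C ≈ ‖e_7‖ / ‖e_6‖^2
  = 1.017e-36 / (6.361e-19)^2
  = 1.017e-36 / 4.04623e-37 ≈ 2.5134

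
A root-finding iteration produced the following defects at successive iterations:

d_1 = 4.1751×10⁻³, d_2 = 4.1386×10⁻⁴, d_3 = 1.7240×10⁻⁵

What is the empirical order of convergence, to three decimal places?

p ≈ ln(d_3/d_2) / ln(d_2/d_1)
  = ln(1.7240×10⁻⁵/4.1386×10⁻⁴) / ln(4.1386×10⁻⁴/4.1751×10⁻³)
  = ln(0.0416566) / ln(0.0991258)
  = -3.178295 / -2.311366 ≈ 1.375072

1.375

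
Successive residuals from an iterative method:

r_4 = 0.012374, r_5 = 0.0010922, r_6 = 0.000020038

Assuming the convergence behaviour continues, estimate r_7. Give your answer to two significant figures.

First estimate the order: p ≈ ln(r_6/r_5) / ln(r_5/r_4) = ln(0.000020038/0.0010922)/ln(0.0010922/0.012374) = ln(0.0183465)/ln(0.0882657) ≈ 1.6472.
Then r_7 ≈ r_6·(r_6/r_5)^p = 0.000020038·(0.0183465)^1.6472 = 0.000020038·0.00137951 ≈ 2.764e-08.

2.8e-8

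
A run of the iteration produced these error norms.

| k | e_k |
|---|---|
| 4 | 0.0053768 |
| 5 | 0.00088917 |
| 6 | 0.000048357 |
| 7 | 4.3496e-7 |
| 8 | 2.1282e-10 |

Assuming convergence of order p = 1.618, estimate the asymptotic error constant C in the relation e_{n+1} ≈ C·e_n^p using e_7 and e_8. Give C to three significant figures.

C ≈ e_8 / e_7^1.618
  = 2.1282e-10 / (4.3496e-7)^1.618
  = 2.1282e-10 / 5.09344e-11 ≈ 4.1783

4.18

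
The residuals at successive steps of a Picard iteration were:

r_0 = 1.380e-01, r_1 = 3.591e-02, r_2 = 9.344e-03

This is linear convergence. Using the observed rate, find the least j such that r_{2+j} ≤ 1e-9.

12

Rate ρ ≈ r_2/r_1 = 9.344e-03/3.591e-02 = 0.2602.
After j more steps, r_{2+j} ≈ 9.344e-03·ρ^j; need ρ^j ≤ 1e-9/9.344e-03 = 1.07021e-07.
j ≥ ln(1.07021e-07)/ln(0.2602) = -16.0502/-1.34630 = 11.922.
So 12 more iterations are needed.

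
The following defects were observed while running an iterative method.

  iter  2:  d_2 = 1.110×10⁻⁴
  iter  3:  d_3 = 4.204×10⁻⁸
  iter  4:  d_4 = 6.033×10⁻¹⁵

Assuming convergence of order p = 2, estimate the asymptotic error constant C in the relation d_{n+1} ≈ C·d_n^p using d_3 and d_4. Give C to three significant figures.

C ≈ d_4 / d_3^2
  = 6.033×10⁻¹⁵ / (4.204×10⁻⁸)^2
  = 6.033×10⁻¹⁵ / 1.76736e-15 ≈ 3.4136

3.41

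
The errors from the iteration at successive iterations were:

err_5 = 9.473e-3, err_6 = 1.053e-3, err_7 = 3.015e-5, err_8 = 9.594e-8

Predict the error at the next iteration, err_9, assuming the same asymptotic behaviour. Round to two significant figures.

8.7e-12

First estimate the order: p ≈ ln(err_8/err_7) / ln(err_7/err_6) = ln(9.594e-8/3.015e-5)/ln(3.015e-5/1.053e-3) = ln(0.00318209)/ln(0.0286325) ≈ 1.6183.
Then err_9 ≈ err_8·(err_8/err_7)^p = 9.594e-8·(0.00318209)^1.6183 = 9.594e-8·9.09158e-05 ≈ 8.722e-12.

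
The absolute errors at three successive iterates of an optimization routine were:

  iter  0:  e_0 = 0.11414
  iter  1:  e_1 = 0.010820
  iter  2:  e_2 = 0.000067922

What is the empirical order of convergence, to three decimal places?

p ≈ ln(e_2/e_1) / ln(e_1/e_0)
  = ln(0.000067922/0.010820) / ln(0.010820/0.11414)
  = ln(0.00627745) / ln(0.0947959)
  = -5.070791 / -2.356029 ≈ 2.152262

2.152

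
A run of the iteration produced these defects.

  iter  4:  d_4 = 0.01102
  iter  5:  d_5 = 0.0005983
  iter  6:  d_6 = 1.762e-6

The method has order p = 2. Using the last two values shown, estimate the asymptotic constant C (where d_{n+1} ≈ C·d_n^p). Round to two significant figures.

C ≈ d_6 / d_5^2
  = 1.762e-6 / (0.0005983)^2
  = 1.762e-6 / 3.57963e-07 ≈ 4.9223

4.9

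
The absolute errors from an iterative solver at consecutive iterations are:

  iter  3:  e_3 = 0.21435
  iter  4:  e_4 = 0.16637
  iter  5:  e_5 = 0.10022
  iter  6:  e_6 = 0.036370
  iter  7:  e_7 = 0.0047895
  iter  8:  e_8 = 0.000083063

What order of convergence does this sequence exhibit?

Consecutive ratios: e_8/e_7 = 0.000083063/0.0047895 = 0.0173427, e_7/e_6 = 0.0047895/0.036370 = 0.131688.
p ≈ ln(0.0173427)/ln(0.131688) = -4.0546/-2.0273 ≈ 2.00.
So the convergence is quadratic (order 2).

2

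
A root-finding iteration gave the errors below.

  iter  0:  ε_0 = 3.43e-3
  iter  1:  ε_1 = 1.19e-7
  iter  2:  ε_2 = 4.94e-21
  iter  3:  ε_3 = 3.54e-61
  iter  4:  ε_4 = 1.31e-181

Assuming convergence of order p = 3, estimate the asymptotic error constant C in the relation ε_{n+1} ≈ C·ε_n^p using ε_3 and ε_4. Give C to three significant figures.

C ≈ ε_4 / ε_3^3
  = 1.31e-181 / (3.54e-61)^3
  = 1.31e-181 / 4.43619e-182 ≈ 2.953

2.95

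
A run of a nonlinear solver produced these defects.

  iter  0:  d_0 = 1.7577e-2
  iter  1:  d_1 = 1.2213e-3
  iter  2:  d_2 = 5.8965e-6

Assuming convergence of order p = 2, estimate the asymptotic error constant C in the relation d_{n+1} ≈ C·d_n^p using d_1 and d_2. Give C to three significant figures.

3.95

C ≈ d_2 / d_1^2
  = 5.8965e-6 / (1.2213e-3)^2
  = 5.8965e-6 / 1.49157e-06 ≈ 3.9532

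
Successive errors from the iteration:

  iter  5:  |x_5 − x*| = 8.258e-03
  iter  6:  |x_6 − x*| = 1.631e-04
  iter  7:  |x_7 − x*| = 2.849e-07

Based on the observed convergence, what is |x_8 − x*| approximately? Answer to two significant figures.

9.8e-12

First estimate the order: p ≈ ln(|x_7 − x*|/|x_6 − x*|) / ln(|x_6 − x*|/|x_5 − x*|) = ln(2.849e-07/1.631e-04)/ln(1.631e-04/8.258e-03) = ln(0.00174678)/ln(0.0197505) ≈ 1.6180.
Then |x_8 − x*| ≈ |x_7 − x*|·(|x_7 − x*|/|x_6 − x*|)^p = 2.849e-07·(0.00174678)^1.6180 = 2.849e-07·3.45097e-05 ≈ 9.832e-12.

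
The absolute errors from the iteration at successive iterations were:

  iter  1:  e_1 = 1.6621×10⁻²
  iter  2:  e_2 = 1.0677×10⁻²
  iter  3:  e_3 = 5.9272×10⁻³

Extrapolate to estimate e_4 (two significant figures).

2.7e-3

First estimate the order: p ≈ ln(e_3/e_2) / ln(e_2/e_1) = ln(5.9272×10⁻³/1.0677×10⁻²)/ln(1.0677×10⁻²/1.6621×10⁻²) = ln(0.555137)/ln(0.64238) ≈ 1.3298.
Then e_4 ≈ e_3·(e_3/e_2)^p = 5.9272×10⁻³·(0.555137)^1.3298 = 5.9272×10⁻³·0.457197 ≈ 0.00271.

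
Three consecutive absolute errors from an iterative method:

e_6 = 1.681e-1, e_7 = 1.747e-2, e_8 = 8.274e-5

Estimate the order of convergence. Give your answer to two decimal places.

2.36

p ≈ ln(e_8/e_7) / ln(e_7/e_6)
  = ln(8.274e-5/1.747e-2) / ln(1.747e-2/1.681e-1)
  = ln(0.00473612) / ln(0.103926)
  = -5.35254 / -2.26408 ≈ 2.36411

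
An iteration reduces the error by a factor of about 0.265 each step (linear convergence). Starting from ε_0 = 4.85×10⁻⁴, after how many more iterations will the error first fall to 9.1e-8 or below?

After k steps, ε_k ≈ 4.85×10⁻⁴·0.265^k.
Need 0.265^k ≤ 9.1e-8/4.85×10⁻⁴ = 0.000187629.
k ≥ ln(0.000187629)/ln(0.265) = -8.5810/-1.32803 = 6.461.
Smallest integer k = 7.

7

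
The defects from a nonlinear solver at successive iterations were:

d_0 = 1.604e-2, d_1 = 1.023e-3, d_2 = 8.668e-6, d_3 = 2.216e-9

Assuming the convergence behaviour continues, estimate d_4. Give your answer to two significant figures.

First estimate the order: p ≈ ln(d_3/d_2) / ln(d_2/d_1) = ln(2.216e-9/8.668e-6)/ln(8.668e-6/1.023e-3) = ln(0.000255653)/ln(0.00847312) ≈ 1.7338.
Then d_4 ≈ d_3·(d_3/d_2)^p = 2.216e-9·(0.000255653)^1.7338 = 2.216e-9·5.90997e-07 ≈ 1.31e-15.

1.3e-15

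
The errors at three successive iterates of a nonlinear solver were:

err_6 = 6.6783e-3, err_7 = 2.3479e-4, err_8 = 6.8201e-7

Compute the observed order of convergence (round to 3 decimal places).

p ≈ ln(err_8/err_7) / ln(err_7/err_6)
  = ln(6.8201e-7/2.3479e-4) / ln(2.3479e-4/6.6783e-3)
  = ln(0.00290477) / ln(0.0351572)
  = -5.841401 / -3.347926 ≈ 1.744782

1.745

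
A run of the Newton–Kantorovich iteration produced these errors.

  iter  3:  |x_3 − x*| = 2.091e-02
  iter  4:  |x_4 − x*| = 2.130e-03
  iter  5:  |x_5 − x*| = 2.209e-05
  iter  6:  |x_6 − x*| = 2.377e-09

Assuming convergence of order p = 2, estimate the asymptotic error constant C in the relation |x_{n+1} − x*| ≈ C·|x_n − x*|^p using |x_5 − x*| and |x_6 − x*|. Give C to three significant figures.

4.87

C ≈ |x_6 − x*| / |x_5 − x*|^2
  = 2.377e-09 / (2.209e-05)^2
  = 2.377e-09 / 4.87968e-10 ≈ 4.8712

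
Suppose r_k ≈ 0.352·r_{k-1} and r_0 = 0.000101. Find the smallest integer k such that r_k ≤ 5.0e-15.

After k steps, r_k ≈ 0.000101·0.352^k.
Need 0.352^k ≤ 5.0e-15/0.000101 = 4.9505e-11.
k ≥ ln(4.9505e-11)/ln(0.352) = -23.7289/-1.04412 = 22.726.
Smallest integer k = 23.

23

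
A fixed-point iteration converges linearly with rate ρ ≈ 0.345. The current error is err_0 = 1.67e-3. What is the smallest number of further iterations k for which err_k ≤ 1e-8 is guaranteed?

After k steps, err_k ≈ 1.67e-3·0.345^k.
Need 0.345^k ≤ 1e-8/1.67e-3 = 5.98802e-06.
k ≥ ln(5.98802e-06)/ln(0.345) = -12.0257/-1.06421 = 11.300.
Smallest integer k = 12.

12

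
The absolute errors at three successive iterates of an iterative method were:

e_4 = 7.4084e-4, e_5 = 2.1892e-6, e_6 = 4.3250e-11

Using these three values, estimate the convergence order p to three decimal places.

1.860

p ≈ ln(e_6/e_5) / ln(e_5/e_4)
  = ln(4.3250e-11/2.1892e-6) / ln(2.1892e-6/7.4084e-4)
  = ln(1.97561e-05) / ln(0.00295502)
  = -10.832048 / -5.824250 ≈ 1.859819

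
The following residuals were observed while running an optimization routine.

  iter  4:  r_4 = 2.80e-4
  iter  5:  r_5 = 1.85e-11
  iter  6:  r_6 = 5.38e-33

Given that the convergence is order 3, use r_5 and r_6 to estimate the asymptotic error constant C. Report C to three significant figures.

0.850

C ≈ r_6 / r_5^3
  = 5.38e-33 / (1.85e-11)^3
  = 5.38e-33 / 6.33163e-33 ≈ 0.8497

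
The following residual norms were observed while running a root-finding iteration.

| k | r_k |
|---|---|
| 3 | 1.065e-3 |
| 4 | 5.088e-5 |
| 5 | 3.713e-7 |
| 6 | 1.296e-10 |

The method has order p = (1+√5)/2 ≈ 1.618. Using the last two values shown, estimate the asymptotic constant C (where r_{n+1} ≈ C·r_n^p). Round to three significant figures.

C ≈ r_6 / r_5^1.618
  = 1.296e-10 / (3.713e-7)^1.618
  = 1.296e-10 / 3.94289e-11 ≈ 3.2869

3.29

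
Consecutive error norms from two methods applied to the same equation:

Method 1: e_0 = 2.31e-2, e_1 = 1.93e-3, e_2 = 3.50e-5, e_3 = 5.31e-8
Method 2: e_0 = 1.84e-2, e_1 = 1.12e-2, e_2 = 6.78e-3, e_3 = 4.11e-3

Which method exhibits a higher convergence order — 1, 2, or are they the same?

Method 1: p ≈ ln(5.31e-8/3.50e-5)/ln(3.50e-5/1.93e-3) ≈ 1.62.
Method 2: p ≈ ln(4.11e-3/6.78e-3)/ln(6.78e-3/1.12e-2) ≈ 1.00.
Method 1 has the higher order (≈1.6 vs ≈1.0).

1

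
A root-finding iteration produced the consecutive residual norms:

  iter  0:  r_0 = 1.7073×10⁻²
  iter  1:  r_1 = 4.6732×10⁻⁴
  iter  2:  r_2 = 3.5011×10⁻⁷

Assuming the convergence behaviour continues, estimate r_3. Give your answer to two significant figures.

2.0e-13

First estimate the order: p ≈ ln(r_2/r_1) / ln(r_1/r_0) = ln(3.5011×10⁻⁷/4.6732×10⁻⁴)/ln(4.6732×10⁻⁴/1.7073×10⁻²) = ln(0.000749187)/ln(0.0273719) ≈ 2.0000.
Then r_3 ≈ r_2·(r_2/r_1)^p = 3.5011×10⁻⁷·(0.000749187)^2.0000 = 3.5011×10⁻⁷·5.61281e-07 ≈ 1.965e-13.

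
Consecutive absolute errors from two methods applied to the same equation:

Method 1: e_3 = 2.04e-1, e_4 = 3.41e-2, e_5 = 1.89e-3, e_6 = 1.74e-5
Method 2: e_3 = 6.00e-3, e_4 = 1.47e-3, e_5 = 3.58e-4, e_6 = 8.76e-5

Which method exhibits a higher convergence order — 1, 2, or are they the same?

Method 1: p ≈ ln(1.74e-5/1.89e-3)/ln(1.89e-3/3.41e-2) ≈ 1.62.
Method 2: p ≈ ln(8.76e-5/3.58e-4)/ln(3.58e-4/1.47e-3) ≈ 1.00.
Method 1 has the higher order (≈1.6 vs ≈1.0).

1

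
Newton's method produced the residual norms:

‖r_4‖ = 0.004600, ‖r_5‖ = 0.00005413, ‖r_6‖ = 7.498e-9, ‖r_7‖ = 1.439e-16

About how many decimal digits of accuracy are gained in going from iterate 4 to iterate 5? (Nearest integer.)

2

Digits gained ≈ log₁₀(‖r_4‖/‖r_5‖) = log₁₀(0.004600/0.00005413) = log₁₀(84.9806) ≈ 1.929.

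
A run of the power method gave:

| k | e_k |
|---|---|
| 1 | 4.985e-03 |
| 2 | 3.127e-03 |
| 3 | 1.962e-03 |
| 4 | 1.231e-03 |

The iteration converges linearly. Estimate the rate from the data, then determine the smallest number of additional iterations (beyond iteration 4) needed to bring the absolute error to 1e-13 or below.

Rate ρ ≈ e_4/e_3 = 1.231e-03/1.962e-03 = 0.6274.
After j more steps, e_{4+j} ≈ 1.231e-03·ρ^j; need ρ^j ≤ 1e-13/1.231e-03 = 8.12348e-11.
j ≥ ln(8.12348e-11)/ln(0.6274) = -23.2337/-0.46617 = 49.840.
So 50 more iterations are needed.

50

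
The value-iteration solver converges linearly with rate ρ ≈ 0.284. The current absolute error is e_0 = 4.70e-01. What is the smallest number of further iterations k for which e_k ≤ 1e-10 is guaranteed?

After k steps, e_k ≈ 4.70e-01·0.284^k.
Need 0.284^k ≤ 1e-10/4.70e-01 = 2.12766e-10.
k ≥ ln(2.12766e-10)/ln(0.284) = -22.2708/-1.25878 = 17.692.
Smallest integer k = 18.

18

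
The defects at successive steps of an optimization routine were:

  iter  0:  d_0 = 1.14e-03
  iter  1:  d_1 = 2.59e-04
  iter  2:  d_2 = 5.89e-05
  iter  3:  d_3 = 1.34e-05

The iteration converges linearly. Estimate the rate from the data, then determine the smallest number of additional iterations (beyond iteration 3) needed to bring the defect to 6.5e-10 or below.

Rate ρ ≈ d_3/d_2 = 1.34e-05/5.89e-05 = 0.2275.
After j more steps, d_{3+j} ≈ 1.34e-05·ρ^j; need ρ^j ≤ 6.5e-10/1.34e-05 = 4.85075e-05.
j ≥ ln(4.85075e-05)/ln(0.2275) = -9.9338/-1.48061 = 6.709.
So 7 more iterations are needed.

7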